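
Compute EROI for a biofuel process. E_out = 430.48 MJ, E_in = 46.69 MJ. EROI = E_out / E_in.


EROI = E_out / E_in
= 430.48 / 46.69
= 9.2200

9.2200


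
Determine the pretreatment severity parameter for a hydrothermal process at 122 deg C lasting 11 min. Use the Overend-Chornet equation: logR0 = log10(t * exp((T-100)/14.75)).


logR0 = log10(t * exp((T - 100) / 14.75))
= log10(11 * exp((122 - 100) / 14.75))
= 1.6892

1.6892


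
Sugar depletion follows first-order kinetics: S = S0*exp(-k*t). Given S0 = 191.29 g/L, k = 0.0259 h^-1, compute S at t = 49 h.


S = S0 * exp(-k * t)
S = 191.29 * exp(-0.0259 * 49)
S = 53.7687 g/L

53.7687 g/L


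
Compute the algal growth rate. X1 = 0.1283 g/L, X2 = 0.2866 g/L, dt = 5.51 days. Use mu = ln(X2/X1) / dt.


mu = ln(X2/X1) / dt
= ln(0.2866/0.1283) / 5.51
= 0.1459 per day

0.1459 per day


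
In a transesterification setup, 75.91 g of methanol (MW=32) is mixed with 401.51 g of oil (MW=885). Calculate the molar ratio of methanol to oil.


Molar ratio = n_MeOH / n_oil = (MeOH/32) / (oil/885) = (MeOH * 885) / (32 * oil)
= (75.91 * 885) / (32 * 401.51)
= 5.2287

5.2287


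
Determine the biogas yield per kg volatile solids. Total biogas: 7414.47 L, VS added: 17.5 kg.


Y = V / VS
= 7414.47 / 17.5
= 423.6840 L/kg VS

423.6840 L/kg VS


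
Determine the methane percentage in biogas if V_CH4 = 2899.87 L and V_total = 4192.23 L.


CH4% = V_CH4 / V_total * 100
= 2899.87 / 4192.23 * 100
= 69.1725%

69.1725%


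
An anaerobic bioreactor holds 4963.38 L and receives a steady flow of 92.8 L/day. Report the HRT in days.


HRT = V / Q
= 4963.38 / 92.8
= 53.4847 days

53.4847 days


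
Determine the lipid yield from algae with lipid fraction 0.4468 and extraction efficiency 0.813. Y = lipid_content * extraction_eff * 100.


Y = lipid_content * extraction_eff * 100
= 0.4468 * 0.813 * 100
= 36.3248%

36.3248%


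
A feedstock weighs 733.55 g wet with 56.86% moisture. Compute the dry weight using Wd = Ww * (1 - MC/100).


Wd = Ww * (1 - MC/100)
= 733.55 * (1 - 56.86/100)
= 316.4535 g

316.4535 g


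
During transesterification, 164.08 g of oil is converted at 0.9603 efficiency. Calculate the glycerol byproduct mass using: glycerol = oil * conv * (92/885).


glycerol = oil * conv * (92/885)
= 164.08 * 0.9603 * 92 / 885
= 16.3797 g

16.3797 g


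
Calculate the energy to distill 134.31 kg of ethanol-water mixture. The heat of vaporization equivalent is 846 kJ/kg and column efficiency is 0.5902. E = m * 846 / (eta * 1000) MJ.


E = m * 846 / (eta * 1000)
= 134.31 * 846 / (0.5902 * 1000)
= 192.5216 MJ

192.5216 MJ


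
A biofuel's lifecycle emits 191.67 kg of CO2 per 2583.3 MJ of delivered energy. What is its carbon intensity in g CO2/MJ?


CI = CO2 * 1000 / E
= 191.67 * 1000 / 2583.3
= 74.1958 g CO2/MJ

74.1958 g CO2/MJ


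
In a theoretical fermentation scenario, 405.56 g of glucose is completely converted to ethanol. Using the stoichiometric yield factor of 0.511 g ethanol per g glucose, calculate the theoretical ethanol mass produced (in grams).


Theoretical ethanol yield: m_EtOH = 0.511 * m_glucose
m_EtOH = 0.511 * 405.56 = 207.2412 g

207.2412 g


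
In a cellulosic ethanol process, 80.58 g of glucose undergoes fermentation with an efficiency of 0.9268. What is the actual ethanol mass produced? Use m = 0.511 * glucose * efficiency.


Actual ethanol: m = 0.511 * 80.58 * 0.9268
m = 38.1623 g

38.1623 g


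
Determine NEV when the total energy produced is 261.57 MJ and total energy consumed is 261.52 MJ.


NEV = E_out - E_in
= 261.57 - 261.52
= 0.0500 MJ

0.0500 MJ


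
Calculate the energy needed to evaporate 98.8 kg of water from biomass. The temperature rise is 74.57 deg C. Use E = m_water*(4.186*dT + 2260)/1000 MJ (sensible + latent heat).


E = m_water * (4.186 * dT + 2260) / 1000
= 98.8 * (4.186 * 74.57 + 2260) / 1000
= 254.1284 MJ

254.1284 MJ


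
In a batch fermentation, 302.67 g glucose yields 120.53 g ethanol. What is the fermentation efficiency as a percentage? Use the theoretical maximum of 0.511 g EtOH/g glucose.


Fermentation efficiency = (actual / (0.511 * glucose)) * 100
= (120.53 / (0.511 * 302.67)) * 100
= 77.9300%

77.9300%


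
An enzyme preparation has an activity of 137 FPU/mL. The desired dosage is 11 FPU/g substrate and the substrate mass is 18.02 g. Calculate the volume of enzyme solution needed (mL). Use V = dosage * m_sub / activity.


V = dosage * m_sub / activity
V = 11 * 18.02 / 137
V = 1.4469 mL

1.4469 mL


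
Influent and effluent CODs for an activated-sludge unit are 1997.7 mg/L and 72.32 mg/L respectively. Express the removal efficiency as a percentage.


eta = (COD_in - COD_out) / COD_in * 100
= (1997.7 - 72.32) / 1997.7 * 100
= 96.3798%

96.3798%


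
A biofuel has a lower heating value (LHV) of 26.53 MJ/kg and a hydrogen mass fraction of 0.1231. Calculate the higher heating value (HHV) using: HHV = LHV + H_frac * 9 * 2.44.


HHV = LHV + H_frac * 9 * 2.44
= 26.53 + 0.1231 * 9 * 2.44
= 29.2333 MJ/kg

29.2333 MJ/kg


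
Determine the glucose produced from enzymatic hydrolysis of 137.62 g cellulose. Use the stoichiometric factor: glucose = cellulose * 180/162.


glucose = cellulose * 180/162
= 137.62 * 180/162
= 152.9111 g

152.9111 g


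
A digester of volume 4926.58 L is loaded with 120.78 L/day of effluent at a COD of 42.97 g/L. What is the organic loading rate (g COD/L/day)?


OLR = Q * S / V
= 120.78 * 42.97 / 4926.58
= 1.0535 g/L/day

1.0535 g/L/day


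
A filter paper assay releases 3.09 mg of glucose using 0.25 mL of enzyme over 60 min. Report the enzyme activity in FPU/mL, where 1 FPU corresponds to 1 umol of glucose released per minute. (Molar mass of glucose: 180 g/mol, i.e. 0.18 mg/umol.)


Activity = glucose_mg / (0.18 mg/umol * V_mL * t_min)
= 3.09 / (0.18 * 0.25 * 60)
= 1.1444 FPU/mL

1.1444 FPU/mL


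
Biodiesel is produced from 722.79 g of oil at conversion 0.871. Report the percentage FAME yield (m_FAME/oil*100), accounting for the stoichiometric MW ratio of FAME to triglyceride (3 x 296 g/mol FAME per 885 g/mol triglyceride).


m_FAME = oil * conv * (3 * 296 / 885) = oil * conv * (888/885)
= 722.79 * 0.871 * 888 / 885
= 631.6842 g
Y = m_FAME / oil * 100 = conv * (888/885) * 100
= 0.871 * 888 / 885 * 100
= 87.40%

87.40%


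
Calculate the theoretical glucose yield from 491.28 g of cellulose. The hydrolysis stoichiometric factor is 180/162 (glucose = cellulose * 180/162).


glucose = cellulose * 180/162
= 491.28 * 180/162
= 545.8667 g

545.8667 g


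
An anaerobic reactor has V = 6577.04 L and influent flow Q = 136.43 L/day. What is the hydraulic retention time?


HRT = V / Q
= 6577.04 / 136.43
= 48.2082 days

48.2082 days


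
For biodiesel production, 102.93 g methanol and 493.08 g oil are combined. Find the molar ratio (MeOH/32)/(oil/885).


Molar ratio = n_MeOH / n_oil = (MeOH/32) / (oil/885) = (MeOH * 885) / (32 * oil)
= (102.93 * 885) / (32 * 493.08)
= 5.7732

5.7732


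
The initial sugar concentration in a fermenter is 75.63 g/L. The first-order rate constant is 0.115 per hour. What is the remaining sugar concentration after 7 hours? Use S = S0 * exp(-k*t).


S = S0 * exp(-k * t)
S = 75.63 * exp(-0.115 * 7)
S = 33.8133 g/L

33.8133 g/L


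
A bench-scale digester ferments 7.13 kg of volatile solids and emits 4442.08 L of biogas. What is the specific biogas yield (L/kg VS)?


Y = V / VS
= 4442.08 / 7.13
= 623.0126 L/kg VS

623.0126 L/kg VS


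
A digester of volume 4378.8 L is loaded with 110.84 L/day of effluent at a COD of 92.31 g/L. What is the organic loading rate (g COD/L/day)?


OLR = Q * S / V
= 110.84 * 92.31 / 4378.8
= 2.3366 g/L/day

2.3366 g/L/day


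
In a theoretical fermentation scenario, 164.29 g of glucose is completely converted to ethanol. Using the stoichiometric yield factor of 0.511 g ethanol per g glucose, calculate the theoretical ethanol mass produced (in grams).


Theoretical ethanol yield: m_EtOH = 0.511 * m_glucose
m_EtOH = 0.511 * 164.29 = 83.9522 g

83.9522 g


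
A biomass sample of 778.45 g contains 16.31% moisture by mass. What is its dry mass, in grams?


Wd = Ww * (1 - MC/100)
= 778.45 * (1 - 16.31/100)
= 651.4848 g

651.4848 g


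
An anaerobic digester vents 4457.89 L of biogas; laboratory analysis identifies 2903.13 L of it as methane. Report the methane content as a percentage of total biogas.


CH4% = V_CH4 / V_total * 100
= 2903.13 / 4457.89 * 100
= 65.1234%

65.1234%


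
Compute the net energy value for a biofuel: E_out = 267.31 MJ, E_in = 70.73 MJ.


NEV = E_out - E_in
= 267.31 - 70.73
= 196.5800 MJ

196.5800 MJ


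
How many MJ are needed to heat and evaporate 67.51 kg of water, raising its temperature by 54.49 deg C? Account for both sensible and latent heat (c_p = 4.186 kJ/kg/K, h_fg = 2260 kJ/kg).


E = m_water * (4.186 * dT + 2260) / 1000
= 67.51 * (4.186 * 54.49 + 2260) / 1000
= 167.9713 MJ

167.9713 MJ


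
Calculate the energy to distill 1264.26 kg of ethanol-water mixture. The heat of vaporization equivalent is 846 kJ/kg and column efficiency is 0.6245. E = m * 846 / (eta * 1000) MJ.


E = m * 846 / (eta * 1000)
= 1264.26 * 846 / (0.6245 * 1000)
= 1712.6725 MJ

1712.6725 MJ


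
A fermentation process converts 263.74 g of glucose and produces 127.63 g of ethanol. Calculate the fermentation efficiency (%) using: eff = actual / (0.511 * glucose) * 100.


Fermentation efficiency = (actual / (0.511 * glucose)) * 100
= (127.63 / (0.511 * 263.74)) * 100
= 94.7013%

94.7013%


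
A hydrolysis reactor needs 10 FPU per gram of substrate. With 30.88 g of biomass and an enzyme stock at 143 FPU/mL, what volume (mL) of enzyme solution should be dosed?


V = dosage * m_sub / activity
V = 10 * 30.88 / 143
V = 2.1594 mL

2.1594 mL


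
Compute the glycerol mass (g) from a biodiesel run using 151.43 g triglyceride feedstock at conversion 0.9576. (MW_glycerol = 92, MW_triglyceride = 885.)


glycerol = oil * conv * (92/885)
= 151.43 * 0.9576 * 92 / 885
= 15.0744 g

15.0744 g


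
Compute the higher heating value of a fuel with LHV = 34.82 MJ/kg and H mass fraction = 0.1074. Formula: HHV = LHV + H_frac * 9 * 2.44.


HHV = LHV + H_frac * 9 * 2.44
= 34.82 + 0.1074 * 9 * 2.44
= 37.1785 MJ/kg

37.1785 MJ/kg


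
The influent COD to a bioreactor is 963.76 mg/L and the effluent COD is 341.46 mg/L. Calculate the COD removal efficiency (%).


eta = (COD_in - COD_out) / COD_in * 100
= (963.76 - 341.46) / 963.76 * 100
= 64.5700%

64.5700%


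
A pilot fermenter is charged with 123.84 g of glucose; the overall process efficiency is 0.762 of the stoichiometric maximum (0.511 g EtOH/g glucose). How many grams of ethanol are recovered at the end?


Actual ethanol: m = 0.511 * 123.84 * 0.762
m = 48.2211 g

48.2211 g


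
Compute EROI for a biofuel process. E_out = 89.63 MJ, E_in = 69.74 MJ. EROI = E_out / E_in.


EROI = E_out / E_in
= 89.63 / 69.74
= 1.2852

1.2852


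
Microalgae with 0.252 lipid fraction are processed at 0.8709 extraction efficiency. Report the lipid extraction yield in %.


Y = lipid_content * extraction_eff * 100
= 0.252 * 0.8709 * 100
= 21.9467%

21.9467%


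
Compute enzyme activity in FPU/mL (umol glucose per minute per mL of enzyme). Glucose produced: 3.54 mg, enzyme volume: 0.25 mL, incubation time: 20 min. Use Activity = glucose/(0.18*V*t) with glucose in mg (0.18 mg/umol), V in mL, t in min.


Activity = glucose_mg / (0.18 mg/umol * V_mL * t_min)
= 3.54 / (0.18 * 0.25 * 20)
= 3.9333 FPU/mL

3.9333 FPU/mL


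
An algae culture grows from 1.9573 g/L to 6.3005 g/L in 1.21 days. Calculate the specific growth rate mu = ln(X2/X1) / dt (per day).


mu = ln(X2/X1) / dt
= ln(6.3005/1.9573) / 1.21
= 0.9662 per day

0.9662 per day


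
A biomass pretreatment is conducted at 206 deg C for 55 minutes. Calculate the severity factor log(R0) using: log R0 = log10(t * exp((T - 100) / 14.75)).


logR0 = log10(t * exp((T - 100) / 14.75))
= log10(55 * exp((206 - 100) / 14.75))
= 4.8614

4.8614


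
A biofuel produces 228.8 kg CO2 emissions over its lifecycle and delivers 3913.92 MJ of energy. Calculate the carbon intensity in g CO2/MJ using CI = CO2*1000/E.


CI = CO2 * 1000 / E
= 228.8 * 1000 / 3913.92
= 58.4580 g CO2/MJ

58.4580 g CO2/MJ


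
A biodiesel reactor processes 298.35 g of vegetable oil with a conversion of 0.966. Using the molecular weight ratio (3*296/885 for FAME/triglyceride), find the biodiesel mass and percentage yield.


m_FAME = oil * conv * (3 * 296 / 885) = oil * conv * (888/885)
= 298.35 * 0.966 * 888 / 885
= 289.1831 g
Y = m_FAME / oil * 100 = conv * (888/885) * 100
= 0.966 * 888 / 885 * 100
= 96.93%

289.1831 g FAME; Y = 96.93%


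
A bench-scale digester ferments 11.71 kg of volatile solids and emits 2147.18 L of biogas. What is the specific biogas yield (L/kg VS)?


Y = V / VS
= 2147.18 / 11.71
= 183.3629 L/kg VS

183.3629 L/kg VS


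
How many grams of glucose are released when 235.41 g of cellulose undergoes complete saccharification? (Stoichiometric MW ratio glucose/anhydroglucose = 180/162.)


glucose = cellulose * 180/162
= 235.41 * 180/162
= 261.5667 g

261.5667 g


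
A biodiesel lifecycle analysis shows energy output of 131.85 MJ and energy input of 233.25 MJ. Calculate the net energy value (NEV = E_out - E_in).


NEV = E_out - E_in
= 131.85 - 233.25
= -101.4000 MJ

-101.4000 MJ


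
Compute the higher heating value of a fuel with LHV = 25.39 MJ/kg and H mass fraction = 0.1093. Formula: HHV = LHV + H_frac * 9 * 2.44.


HHV = LHV + H_frac * 9 * 2.44
= 25.39 + 0.1093 * 9 * 2.44
= 27.7902 MJ/kg

27.7902 MJ/kg


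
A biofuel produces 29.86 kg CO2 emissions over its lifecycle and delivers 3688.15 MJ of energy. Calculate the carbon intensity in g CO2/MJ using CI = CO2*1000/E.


CI = CO2 * 1000 / E
= 29.86 * 1000 / 3688.15
= 8.0962 g CO2/MJ

8.0962 g CO2/MJ


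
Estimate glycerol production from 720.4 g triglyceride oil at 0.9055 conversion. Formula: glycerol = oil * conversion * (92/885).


glycerol = oil * conv * (92/885)
= 720.4 * 0.9055 * 92 / 885
= 67.8120 g

67.8120 g


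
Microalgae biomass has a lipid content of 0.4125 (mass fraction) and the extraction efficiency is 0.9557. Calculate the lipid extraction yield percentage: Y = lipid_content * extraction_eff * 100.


Y = lipid_content * extraction_eff * 100
= 0.4125 * 0.9557 * 100
= 39.4226%

39.4226%


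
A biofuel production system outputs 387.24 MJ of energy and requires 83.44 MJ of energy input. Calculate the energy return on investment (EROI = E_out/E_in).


EROI = E_out / E_in
= 387.24 / 83.44
= 4.6409

4.6409


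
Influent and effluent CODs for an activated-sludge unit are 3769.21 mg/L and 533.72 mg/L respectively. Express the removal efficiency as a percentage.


eta = (COD_in - COD_out) / COD_in * 100
= (3769.21 - 533.72) / 3769.21 * 100
= 85.8400%

85.8400%


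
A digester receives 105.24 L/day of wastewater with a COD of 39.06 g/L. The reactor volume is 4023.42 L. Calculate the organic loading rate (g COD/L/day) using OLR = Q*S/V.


OLR = Q * S / V
= 105.24 * 39.06 / 4023.42
= 1.0217 g/L/day

1.0217 g/L/day


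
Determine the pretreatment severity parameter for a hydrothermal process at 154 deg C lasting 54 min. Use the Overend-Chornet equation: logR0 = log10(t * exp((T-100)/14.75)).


logR0 = log10(t * exp((T - 100) / 14.75))
= log10(54 * exp((154 - 100) / 14.75))
= 3.3224

3.3224


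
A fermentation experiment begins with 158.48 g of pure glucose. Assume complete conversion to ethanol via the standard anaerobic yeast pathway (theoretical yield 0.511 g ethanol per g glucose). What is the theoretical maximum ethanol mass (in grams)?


Theoretical ethanol yield: m_EtOH = 0.511 * m_glucose
m_EtOH = 0.511 * 158.48 = 80.9833 g

80.9833 g


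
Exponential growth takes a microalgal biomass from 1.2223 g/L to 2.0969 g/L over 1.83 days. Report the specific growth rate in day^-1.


mu = ln(X2/X1) / dt
= ln(2.0969/1.2223) / 1.83
= 0.2949 per day

0.2949 per day


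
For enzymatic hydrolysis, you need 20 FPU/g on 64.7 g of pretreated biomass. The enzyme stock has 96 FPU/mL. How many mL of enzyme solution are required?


V = dosage * m_sub / activity
V = 20 * 64.7 / 96
V = 13.4792 mL

13.4792 mL


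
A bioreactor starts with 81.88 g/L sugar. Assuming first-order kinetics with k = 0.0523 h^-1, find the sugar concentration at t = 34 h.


S = S0 * exp(-k * t)
S = 81.88 * exp(-0.0523 * 34)
S = 13.8330 g/L

13.8330 g/L


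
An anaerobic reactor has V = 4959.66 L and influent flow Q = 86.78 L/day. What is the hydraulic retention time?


HRT = V / Q
= 4959.66 / 86.78
= 57.1521 days

57.1521 days


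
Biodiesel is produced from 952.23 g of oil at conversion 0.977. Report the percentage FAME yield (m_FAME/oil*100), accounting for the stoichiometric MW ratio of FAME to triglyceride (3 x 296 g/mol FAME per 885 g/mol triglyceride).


m_FAME = oil * conv * (3 * 296 / 885) = oil * conv * (888/885)
= 952.23 * 0.977 * 888 / 885
= 933.4824 g
Y = m_FAME / oil * 100 = conv * (888/885) * 100
= 0.977 * 888 / 885 * 100
= 98.03%

98.03%


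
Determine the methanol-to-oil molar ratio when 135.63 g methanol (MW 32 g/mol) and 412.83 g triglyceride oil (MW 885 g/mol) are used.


Molar ratio = n_MeOH / n_oil = (MeOH/32) / (oil/885) = (MeOH * 885) / (32 * oil)
= (135.63 * 885) / (32 * 412.83)
= 9.0861

9.0861


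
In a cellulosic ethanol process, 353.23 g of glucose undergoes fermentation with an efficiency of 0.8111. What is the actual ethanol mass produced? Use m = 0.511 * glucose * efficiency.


Actual ethanol: m = 0.511 * 353.23 * 0.8111
m = 146.4040 g

146.4040 g


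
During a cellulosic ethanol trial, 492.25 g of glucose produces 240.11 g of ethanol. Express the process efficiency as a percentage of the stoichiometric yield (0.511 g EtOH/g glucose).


Fermentation efficiency = (actual / (0.511 * glucose)) * 100
= (240.11 / (0.511 * 492.25)) * 100
= 95.4561%

95.4561%


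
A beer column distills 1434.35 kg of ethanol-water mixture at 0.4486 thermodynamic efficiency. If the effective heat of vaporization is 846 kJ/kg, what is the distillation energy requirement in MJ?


E = m * 846 / (eta * 1000)
= 1434.35 * 846 / (0.4486 * 1000)
= 2704.9935 MJ

2704.9935 MJ


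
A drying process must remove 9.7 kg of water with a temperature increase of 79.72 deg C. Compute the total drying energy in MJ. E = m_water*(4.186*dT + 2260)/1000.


E = m_water * (4.186 * dT + 2260) / 1000
= 9.7 * (4.186 * 79.72 + 2260) / 1000
= 25.1590 MJ

25.1590 MJ


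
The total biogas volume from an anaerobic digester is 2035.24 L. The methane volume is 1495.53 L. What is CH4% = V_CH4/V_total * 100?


CH4% = V_CH4 / V_total * 100
= 1495.53 / 2035.24 * 100
= 73.4818%

73.4818%


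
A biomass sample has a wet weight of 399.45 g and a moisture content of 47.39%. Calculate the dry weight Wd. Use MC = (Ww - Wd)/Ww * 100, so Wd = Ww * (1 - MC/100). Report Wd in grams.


Wd = Ww * (1 - MC/100)
= 399.45 * (1 - 47.39/100)
= 210.1506 g

210.1506 g


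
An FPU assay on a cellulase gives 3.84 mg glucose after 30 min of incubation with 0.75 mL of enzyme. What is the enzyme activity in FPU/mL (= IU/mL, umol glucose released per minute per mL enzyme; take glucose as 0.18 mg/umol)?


Activity = glucose_mg / (0.18 mg/umol * V_mL * t_min)
= 3.84 / (0.18 * 0.75 * 30)
= 0.9481 FPU/mL

0.9481 FPU/mL


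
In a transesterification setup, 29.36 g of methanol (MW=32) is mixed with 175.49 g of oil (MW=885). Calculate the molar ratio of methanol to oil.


Molar ratio = n_MeOH / n_oil = (MeOH/32) / (oil/885) = (MeOH * 885) / (32 * oil)
= (29.36 * 885) / (32 * 175.49)
= 4.6270

4.6270


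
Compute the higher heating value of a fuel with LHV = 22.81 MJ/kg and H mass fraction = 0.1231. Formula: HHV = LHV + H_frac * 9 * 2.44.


HHV = LHV + H_frac * 9 * 2.44
= 22.81 + 0.1231 * 9 * 2.44
= 25.5133 MJ/kg

25.5133 MJ/kg


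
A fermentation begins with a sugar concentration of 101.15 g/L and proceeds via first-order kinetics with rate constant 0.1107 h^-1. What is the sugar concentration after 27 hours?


S = S0 * exp(-k * t)
S = 101.15 * exp(-0.1107 * 27)
S = 5.0922 g/L

5.0922 g/L


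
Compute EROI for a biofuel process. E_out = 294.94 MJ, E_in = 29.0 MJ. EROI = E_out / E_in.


EROI = E_out / E_in
= 294.94 / 29.0
= 10.1703

10.1703


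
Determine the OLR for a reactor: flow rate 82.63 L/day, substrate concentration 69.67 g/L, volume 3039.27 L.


OLR = Q * S / V
= 82.63 * 69.67 / 3039.27
= 1.8941 g/L/day

1.8941 g/L/day


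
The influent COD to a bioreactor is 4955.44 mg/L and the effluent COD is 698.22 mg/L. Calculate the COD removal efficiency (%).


eta = (COD_in - COD_out) / COD_in * 100
= (4955.44 - 698.22) / 4955.44 * 100
= 85.9100%

85.9100%


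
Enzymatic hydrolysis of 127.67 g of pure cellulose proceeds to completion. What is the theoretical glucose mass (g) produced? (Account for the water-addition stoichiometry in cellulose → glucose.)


glucose = cellulose * 180/162
= 127.67 * 180/162
= 141.8556 g

141.8556 g


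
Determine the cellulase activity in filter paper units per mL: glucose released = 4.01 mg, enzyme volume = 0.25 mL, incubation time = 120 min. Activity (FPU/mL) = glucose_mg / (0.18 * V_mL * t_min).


Activity = glucose_mg / (0.18 mg/umol * V_mL * t_min)
= 4.01 / (0.18 * 0.25 * 120)
= 0.7426 FPU/mL

0.7426 FPU/mL


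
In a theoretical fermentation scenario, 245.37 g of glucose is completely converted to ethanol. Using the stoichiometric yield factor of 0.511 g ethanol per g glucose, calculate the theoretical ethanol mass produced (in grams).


Theoretical ethanol yield: m_EtOH = 0.511 * m_glucose
m_EtOH = 0.511 * 245.37 = 125.3841 g

125.3841 g


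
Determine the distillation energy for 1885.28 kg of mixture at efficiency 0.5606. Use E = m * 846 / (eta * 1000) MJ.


E = m * 846 / (eta * 1000)
= 1885.28 * 846 / (0.5606 * 1000)
= 2845.0711 MJ

2845.0711 MJ


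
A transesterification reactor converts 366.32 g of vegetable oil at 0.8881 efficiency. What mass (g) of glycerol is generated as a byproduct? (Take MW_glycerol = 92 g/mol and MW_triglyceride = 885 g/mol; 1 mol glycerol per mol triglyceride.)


glycerol = oil * conv * (92/885)
= 366.32 * 0.8881 * 92 / 885
= 33.8195 g

33.8195 g


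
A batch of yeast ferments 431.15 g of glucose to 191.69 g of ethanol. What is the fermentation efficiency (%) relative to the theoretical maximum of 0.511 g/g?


Fermentation efficiency = (actual / (0.511 * glucose)) * 100
= (191.69 / (0.511 * 431.15)) * 100
= 87.0062%

87.0062%


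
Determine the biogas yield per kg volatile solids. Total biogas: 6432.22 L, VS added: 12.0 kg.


Y = V / VS
= 6432.22 / 12.0
= 536.0183 L/kg VS

536.0183 L/kg VS


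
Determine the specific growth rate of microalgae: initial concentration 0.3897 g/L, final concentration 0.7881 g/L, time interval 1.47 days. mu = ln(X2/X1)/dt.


mu = ln(X2/X1) / dt
= ln(0.7881/0.3897) / 1.47
= 0.4791 per day

0.4791 per day


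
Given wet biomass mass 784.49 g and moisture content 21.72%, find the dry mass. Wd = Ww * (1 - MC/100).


Wd = Ww * (1 - MC/100)
= 784.49 * (1 - 21.72/100)
= 614.0988 g

614.0988 g


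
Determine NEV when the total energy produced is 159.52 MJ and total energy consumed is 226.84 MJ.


NEV = E_out - E_in
= 159.52 - 226.84
= -67.3200 MJ

-67.3200 MJ


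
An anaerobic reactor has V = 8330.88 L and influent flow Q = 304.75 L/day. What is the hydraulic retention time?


HRT = V / Q
= 8330.88 / 304.75
= 27.3368 days

27.3368 days


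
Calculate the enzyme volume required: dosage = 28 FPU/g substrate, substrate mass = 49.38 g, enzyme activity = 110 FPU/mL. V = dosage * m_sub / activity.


V = dosage * m_sub / activity
V = 28 * 49.38 / 110
V = 12.5695 mL

12.5695 mL


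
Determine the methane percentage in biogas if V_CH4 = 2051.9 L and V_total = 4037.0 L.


CH4% = V_CH4 / V_total * 100
= 2051.9 / 4037.0 * 100
= 50.8273%

50.8273%


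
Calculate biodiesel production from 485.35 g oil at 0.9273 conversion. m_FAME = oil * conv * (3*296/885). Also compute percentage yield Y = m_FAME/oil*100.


m_FAME = oil * conv * (3 * 296 / 885) = oil * conv * (888/885)
= 485.35 * 0.9273 * 888 / 885
= 451.5907 g
Y = m_FAME / oil * 100 = conv * (888/885) * 100
= 0.9273 * 888 / 885 * 100
= 93.04%

451.5907 g FAME; Y = 93.04%


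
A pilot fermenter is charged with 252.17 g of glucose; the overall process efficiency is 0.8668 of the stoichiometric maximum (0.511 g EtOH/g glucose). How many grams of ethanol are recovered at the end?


Actual ethanol: m = 0.511 * 252.17 * 0.8668
m = 111.6949 g

111.6949 g


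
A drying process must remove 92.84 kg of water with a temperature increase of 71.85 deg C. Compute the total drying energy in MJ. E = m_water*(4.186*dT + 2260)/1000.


E = m_water * (4.186 * dT + 2260) / 1000
= 92.84 * (4.186 * 71.85 + 2260) / 1000
= 237.7413 MJ

237.7413 MJ


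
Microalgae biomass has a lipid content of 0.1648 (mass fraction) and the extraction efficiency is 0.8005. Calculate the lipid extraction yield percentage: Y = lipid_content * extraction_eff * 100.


Y = lipid_content * extraction_eff * 100
= 0.1648 * 0.8005 * 100
= 13.1922%

13.1922%


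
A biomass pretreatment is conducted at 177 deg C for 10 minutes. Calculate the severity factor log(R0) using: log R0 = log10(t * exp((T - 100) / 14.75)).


logR0 = log10(t * exp((T - 100) / 14.75))
= log10(10 * exp((177 - 100) / 14.75))
= 3.2672

3.2672


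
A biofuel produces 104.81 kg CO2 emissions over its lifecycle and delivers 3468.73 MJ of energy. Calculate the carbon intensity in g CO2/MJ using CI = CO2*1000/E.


CI = CO2 * 1000 / E
= 104.81 * 1000 / 3468.73
= 30.2157 g CO2/MJ

30.2157 g CO2/MJ


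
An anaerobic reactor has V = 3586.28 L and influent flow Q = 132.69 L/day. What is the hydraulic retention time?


HRT = V / Q
= 3586.28 / 132.69
= 27.0275 days

27.0275 days


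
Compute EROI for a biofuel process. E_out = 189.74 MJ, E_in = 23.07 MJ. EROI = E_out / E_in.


EROI = E_out / E_in
= 189.74 / 23.07
= 8.2245

8.2245


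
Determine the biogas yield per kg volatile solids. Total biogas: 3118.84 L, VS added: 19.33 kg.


Y = V / VS
= 3118.84 / 19.33
= 161.3471 L/kg VS

161.3471 L/kg VS


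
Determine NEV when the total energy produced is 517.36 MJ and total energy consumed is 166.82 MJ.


NEV = E_out - E_in
= 517.36 - 166.82
= 350.5400 MJ

350.5400 MJ


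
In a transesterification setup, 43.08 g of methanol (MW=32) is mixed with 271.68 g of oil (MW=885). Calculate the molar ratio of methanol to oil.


Molar ratio = n_MeOH / n_oil = (MeOH/32) / (oil/885) = (MeOH * 885) / (32 * oil)
= (43.08 * 885) / (32 * 271.68)
= 4.3854

4.3854


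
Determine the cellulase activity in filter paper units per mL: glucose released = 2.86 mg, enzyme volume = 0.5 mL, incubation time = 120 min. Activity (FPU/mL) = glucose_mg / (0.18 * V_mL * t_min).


Activity = glucose_mg / (0.18 mg/umol * V_mL * t_min)
= 2.86 / (0.18 * 0.5 * 120)
= 0.2648 FPU/mL

0.2648 FPU/mL


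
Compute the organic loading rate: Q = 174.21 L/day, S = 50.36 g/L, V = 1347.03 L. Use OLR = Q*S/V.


OLR = Q * S / V
= 174.21 * 50.36 / 1347.03
= 6.5130 g/L/day

6.5130 g/L/day


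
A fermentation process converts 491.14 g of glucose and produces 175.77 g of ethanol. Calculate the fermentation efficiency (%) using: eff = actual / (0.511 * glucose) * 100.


Fermentation efficiency = (actual / (0.511 * glucose)) * 100
= (175.77 / (0.511 * 491.14)) * 100
= 70.0356%

70.0356%


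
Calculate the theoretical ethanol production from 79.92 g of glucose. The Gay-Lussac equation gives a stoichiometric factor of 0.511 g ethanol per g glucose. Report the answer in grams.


Theoretical ethanol yield: m_EtOH = 0.511 * m_glucose
m_EtOH = 0.511 * 79.92 = 40.8391 g

40.8391 g


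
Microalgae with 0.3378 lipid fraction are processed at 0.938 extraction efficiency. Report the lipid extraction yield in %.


Y = lipid_content * extraction_eff * 100
= 0.3378 * 0.938 * 100
= 31.6856%

31.6856%


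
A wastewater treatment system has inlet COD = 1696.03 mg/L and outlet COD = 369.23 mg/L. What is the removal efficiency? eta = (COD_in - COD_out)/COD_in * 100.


eta = (COD_in - COD_out) / COD_in * 100
= (1696.03 - 369.23) / 1696.03 * 100
= 78.2297%

78.2297%


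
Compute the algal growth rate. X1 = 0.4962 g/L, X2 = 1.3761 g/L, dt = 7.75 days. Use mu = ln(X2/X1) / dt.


mu = ln(X2/X1) / dt
= ln(1.3761/0.4962) / 7.75
= 0.1316 per day

0.1316 per day


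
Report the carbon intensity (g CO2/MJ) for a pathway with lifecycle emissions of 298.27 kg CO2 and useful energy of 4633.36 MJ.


CI = CO2 * 1000 / E
= 298.27 * 1000 / 4633.36
= 64.3744 g CO2/MJ

64.3744 g CO2/MJ


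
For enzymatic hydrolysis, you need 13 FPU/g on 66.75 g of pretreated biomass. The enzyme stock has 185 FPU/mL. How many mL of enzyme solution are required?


V = dosage * m_sub / activity
V = 13 * 66.75 / 185
V = 4.6905 mL

4.6905 mL


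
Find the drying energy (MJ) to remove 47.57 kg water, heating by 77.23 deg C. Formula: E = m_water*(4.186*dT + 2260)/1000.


E = m_water * (4.186 * dT + 2260) / 1000
= 47.57 * (4.186 * 77.23 + 2260) / 1000
= 122.8869 MJ

122.8869 MJ


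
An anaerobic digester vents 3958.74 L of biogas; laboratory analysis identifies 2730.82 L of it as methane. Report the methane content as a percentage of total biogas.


CH4% = V_CH4 / V_total * 100
= 2730.82 / 3958.74 * 100
= 68.9820%

68.9820%


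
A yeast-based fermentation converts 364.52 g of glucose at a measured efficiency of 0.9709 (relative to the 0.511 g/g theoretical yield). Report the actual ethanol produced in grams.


Actual ethanol: m = 0.511 * 364.52 * 0.9709
m = 180.8493 g

180.8493 g


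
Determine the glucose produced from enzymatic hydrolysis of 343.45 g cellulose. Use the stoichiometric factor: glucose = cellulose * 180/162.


glucose = cellulose * 180/162
= 343.45 * 180/162
= 381.6111 g

381.6111 g


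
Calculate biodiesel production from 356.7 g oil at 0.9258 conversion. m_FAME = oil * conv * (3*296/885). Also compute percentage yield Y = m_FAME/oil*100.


m_FAME = oil * conv * (3 * 296 / 885) = oil * conv * (888/885)
= 356.7 * 0.9258 * 888 / 885
= 331.3523 g
Y = m_FAME / oil * 100 = conv * (888/885) * 100
= 0.9258 * 888 / 885 * 100
= 92.89%

331.3523 g FAME; Y = 92.89%


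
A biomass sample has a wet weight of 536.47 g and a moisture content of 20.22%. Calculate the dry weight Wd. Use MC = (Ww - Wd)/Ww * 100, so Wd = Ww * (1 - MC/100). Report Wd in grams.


Wd = Ww * (1 - MC/100)
= 536.47 * (1 - 20.22/100)
= 427.9958 g

427.9958 g


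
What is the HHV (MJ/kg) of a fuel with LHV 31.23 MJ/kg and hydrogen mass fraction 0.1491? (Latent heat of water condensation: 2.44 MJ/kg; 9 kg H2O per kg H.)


HHV = LHV + H_frac * 9 * 2.44
= 31.23 + 0.1491 * 9 * 2.44
= 34.5042 MJ/kg

34.5042 MJ/kg


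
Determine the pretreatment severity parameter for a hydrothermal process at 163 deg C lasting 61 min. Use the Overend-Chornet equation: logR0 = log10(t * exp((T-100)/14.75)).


logR0 = log10(t * exp((T - 100) / 14.75))
= log10(61 * exp((163 - 100) / 14.75))
= 3.6403

3.6403


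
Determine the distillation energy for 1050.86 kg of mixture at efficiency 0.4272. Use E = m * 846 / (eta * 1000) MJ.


E = m * 846 / (eta * 1000)
= 1050.86 * 846 / (0.4272 * 1000)
= 2081.0570 MJ

2081.0570 MJ


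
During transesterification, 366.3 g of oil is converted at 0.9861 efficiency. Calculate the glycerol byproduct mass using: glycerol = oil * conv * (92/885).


glycerol = oil * conv * (92/885)
= 366.3 * 0.9861 * 92 / 885
= 37.5494 g

37.5494 g


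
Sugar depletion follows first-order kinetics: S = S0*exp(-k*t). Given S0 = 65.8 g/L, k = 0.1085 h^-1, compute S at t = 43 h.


S = S0 * exp(-k * t)
S = 65.8 * exp(-0.1085 * 43)
S = 0.6195 g/L

0.6195 g/L


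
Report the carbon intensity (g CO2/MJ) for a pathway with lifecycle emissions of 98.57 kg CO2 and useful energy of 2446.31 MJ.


CI = CO2 * 1000 / E
= 98.57 * 1000 / 2446.31
= 40.2933 g CO2/MJ

40.2933 g CO2/MJ


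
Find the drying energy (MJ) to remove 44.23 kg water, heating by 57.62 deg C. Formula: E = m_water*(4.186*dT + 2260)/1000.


E = m_water * (4.186 * dT + 2260) / 1000
= 44.23 * (4.186 * 57.62 + 2260) / 1000
= 110.6280 MJ

110.6280 MJ


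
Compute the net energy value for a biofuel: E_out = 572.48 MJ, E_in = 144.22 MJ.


NEV = E_out - E_in
= 572.48 - 144.22
= 428.2600 MJ

428.2600 MJ


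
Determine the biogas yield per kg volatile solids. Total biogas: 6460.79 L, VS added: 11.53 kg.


Y = V / VS
= 6460.79 / 11.53
= 560.3461 L/kg VS

560.3461 L/kg VS


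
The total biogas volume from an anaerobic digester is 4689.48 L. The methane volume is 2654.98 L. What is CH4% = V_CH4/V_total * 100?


CH4% = V_CH4 / V_total * 100
= 2654.98 / 4689.48 * 100
= 56.6157%

56.6157%


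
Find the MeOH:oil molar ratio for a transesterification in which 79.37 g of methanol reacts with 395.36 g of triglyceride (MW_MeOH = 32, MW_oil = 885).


Molar ratio = n_MeOH / n_oil = (MeOH/32) / (oil/885) = (MeOH * 885) / (32 * oil)
= (79.37 * 885) / (32 * 395.36)
= 5.5521

5.5521


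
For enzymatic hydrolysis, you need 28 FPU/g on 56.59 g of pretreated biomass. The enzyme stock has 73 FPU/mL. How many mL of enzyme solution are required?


V = dosage * m_sub / activity
V = 28 * 56.59 / 73
V = 21.7058 mL

21.7058 mL


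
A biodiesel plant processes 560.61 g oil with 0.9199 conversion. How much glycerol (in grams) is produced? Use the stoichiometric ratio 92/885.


glycerol = oil * conv * (92/885)
= 560.61 * 0.9199 * 92 / 885
= 53.6100 g

53.6100 g


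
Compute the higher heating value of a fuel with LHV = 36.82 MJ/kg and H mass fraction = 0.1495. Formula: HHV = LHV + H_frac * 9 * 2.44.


HHV = LHV + H_frac * 9 * 2.44
= 36.82 + 0.1495 * 9 * 2.44
= 40.1030 MJ/kg

40.1030 MJ/kg


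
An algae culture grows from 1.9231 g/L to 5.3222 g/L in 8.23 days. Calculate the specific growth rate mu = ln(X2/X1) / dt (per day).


mu = ln(X2/X1) / dt
= ln(5.3222/1.9231) / 8.23
= 0.1237 per day

0.1237 per day


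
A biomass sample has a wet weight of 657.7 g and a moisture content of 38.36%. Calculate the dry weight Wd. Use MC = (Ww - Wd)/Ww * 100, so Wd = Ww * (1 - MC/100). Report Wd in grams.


Wd = Ww * (1 - MC/100)
= 657.7 * (1 - 38.36/100)
= 405.4063 g

405.4063 g


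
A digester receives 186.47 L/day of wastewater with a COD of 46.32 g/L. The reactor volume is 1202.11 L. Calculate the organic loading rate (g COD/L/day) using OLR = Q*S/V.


OLR = Q * S / V
= 186.47 * 46.32 / 1202.11
= 7.1851 g/L/day

7.1851 g/L/day


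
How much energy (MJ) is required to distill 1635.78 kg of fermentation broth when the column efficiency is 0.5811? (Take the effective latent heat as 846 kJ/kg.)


E = m * 846 / (eta * 1000)
= 1635.78 * 846 / (0.5811 * 1000)
= 2381.4660 MJ

2381.4660 MJ


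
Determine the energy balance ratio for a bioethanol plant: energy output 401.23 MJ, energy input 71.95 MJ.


EROI = E_out / E_in
= 401.23 / 71.95
= 5.5765

5.5765


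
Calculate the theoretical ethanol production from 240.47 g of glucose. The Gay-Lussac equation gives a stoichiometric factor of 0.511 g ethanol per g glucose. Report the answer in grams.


Theoretical ethanol yield: m_EtOH = 0.511 * m_glucose
m_EtOH = 0.511 * 240.47 = 122.8802 g

122.8802 g


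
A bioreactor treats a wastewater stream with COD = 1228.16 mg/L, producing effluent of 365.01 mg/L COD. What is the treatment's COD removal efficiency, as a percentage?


eta = (COD_in - COD_out) / COD_in * 100
= (1228.16 - 365.01) / 1228.16 * 100
= 70.2799%

70.2799%


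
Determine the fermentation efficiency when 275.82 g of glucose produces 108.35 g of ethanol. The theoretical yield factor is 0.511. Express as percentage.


Fermentation efficiency = (actual / (0.511 * glucose)) * 100
= (108.35 / (0.511 * 275.82)) * 100
= 76.8745%

76.8745%


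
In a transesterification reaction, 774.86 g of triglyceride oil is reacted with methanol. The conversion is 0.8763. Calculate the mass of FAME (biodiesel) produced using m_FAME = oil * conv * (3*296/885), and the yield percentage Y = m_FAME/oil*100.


m_FAME = oil * conv * (3 * 296 / 885) = oil * conv * (888/885)
= 774.86 * 0.8763 * 888 / 885
= 681.3115 g
Y = m_FAME / oil * 100 = conv * (888/885) * 100
= 0.8763 * 888 / 885 * 100
= 87.93%

681.3115 g FAME; Y = 87.93%


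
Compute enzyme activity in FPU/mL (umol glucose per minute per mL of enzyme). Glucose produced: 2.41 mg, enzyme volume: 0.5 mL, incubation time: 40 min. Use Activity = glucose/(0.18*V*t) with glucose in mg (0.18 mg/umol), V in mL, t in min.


Activity = glucose_mg / (0.18 mg/umol * V_mL * t_min)
= 2.41 / (0.18 * 0.5 * 40)
= 0.6694 FPU/mL

0.6694 FPU/mL


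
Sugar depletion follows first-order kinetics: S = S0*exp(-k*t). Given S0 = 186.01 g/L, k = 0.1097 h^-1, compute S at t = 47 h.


S = S0 * exp(-k * t)
S = 186.01 * exp(-0.1097 * 47)
S = 1.0724 g/L

1.0724 g/L


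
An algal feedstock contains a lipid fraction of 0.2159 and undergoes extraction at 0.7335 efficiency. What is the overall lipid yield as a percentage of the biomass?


Y = lipid_content * extraction_eff * 100
= 0.2159 * 0.7335 * 100
= 15.8363%

15.8363%


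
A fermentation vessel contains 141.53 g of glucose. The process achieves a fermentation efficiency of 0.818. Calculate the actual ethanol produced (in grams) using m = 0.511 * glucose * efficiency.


Actual ethanol: m = 0.511 * 141.53 * 0.818
m = 59.1593 g

59.1593 g


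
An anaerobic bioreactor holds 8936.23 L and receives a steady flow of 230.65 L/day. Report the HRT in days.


HRT = V / Q
= 8936.23 / 230.65
= 38.7437 days

38.7437 days


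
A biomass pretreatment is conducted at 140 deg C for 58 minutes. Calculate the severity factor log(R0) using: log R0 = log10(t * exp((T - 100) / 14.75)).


logR0 = log10(t * exp((T - 100) / 14.75))
= log10(58 * exp((140 - 100) / 14.75))
= 2.9412

2.9412


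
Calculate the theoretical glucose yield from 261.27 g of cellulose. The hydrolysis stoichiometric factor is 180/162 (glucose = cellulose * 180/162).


glucose = cellulose * 180/162
= 261.27 * 180/162
= 290.3000 g

290.3000 g


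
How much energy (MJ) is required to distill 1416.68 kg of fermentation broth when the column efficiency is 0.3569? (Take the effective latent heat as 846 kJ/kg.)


E = m * 846 / (eta * 1000)
= 1416.68 * 846 / (0.3569 * 1000)
= 3358.1151 MJ

3358.1151 MJ


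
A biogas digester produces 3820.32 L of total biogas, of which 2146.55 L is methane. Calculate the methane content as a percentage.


CH4% = V_CH4 / V_total * 100
= 2146.55 / 3820.32 * 100
= 56.1877%

56.1877%


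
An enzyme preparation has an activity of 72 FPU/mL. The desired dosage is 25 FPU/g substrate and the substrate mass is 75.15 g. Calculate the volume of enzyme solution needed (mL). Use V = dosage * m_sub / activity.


V = dosage * m_sub / activity
V = 25 * 75.15 / 72
V = 26.0938 mL

26.0938 mL


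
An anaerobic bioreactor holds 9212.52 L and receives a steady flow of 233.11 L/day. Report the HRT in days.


HRT = V / Q
= 9212.52 / 233.11
= 39.5201 days

39.5201 days


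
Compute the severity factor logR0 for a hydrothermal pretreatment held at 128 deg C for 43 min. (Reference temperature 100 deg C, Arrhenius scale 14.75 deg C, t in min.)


logR0 = log10(t * exp((T - 100) / 14.75))
= log10(43 * exp((128 - 100) / 14.75))
= 2.4579

2.4579


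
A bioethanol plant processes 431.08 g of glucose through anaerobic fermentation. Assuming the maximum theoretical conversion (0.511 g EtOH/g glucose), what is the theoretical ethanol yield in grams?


Theoretical ethanol yield: m_EtOH = 0.511 * m_glucose
m_EtOH = 0.511 * 431.08 = 220.2819 g

220.2819 g
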